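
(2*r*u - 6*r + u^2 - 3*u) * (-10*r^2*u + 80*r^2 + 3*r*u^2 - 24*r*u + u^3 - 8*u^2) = -20*r^3*u^2 + 220*r^3*u - 480*r^3 - 4*r^2*u^3 + 44*r^2*u^2 - 96*r^2*u + 5*r*u^4 - 55*r*u^3 + 120*r*u^2 + u^5 - 11*u^4 + 24*u^3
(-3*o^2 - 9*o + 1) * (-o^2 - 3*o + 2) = 3*o^4 + 18*o^3 + 20*o^2 - 21*o + 2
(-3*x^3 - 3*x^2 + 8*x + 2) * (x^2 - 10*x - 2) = -3*x^5 + 27*x^4 + 44*x^3 - 72*x^2 - 36*x - 4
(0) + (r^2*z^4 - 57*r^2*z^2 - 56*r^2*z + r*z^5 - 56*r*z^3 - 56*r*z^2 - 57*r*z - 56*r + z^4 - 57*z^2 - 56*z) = r^2*z^4 - 57*r^2*z^2 - 56*r^2*z + r*z^5 - 56*r*z^3 - 56*r*z^2 - 57*r*z - 56*r + z^4 - 57*z^2 - 56*z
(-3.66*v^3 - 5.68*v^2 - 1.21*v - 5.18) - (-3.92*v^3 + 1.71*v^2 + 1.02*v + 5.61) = 0.26*v^3 - 7.39*v^2 - 2.23*v - 10.79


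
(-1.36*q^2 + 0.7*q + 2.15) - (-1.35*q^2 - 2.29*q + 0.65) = -0.01*q^2 + 2.99*q + 1.5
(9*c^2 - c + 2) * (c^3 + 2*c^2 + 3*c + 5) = 9*c^5 + 17*c^4 + 27*c^3 + 46*c^2 + c + 10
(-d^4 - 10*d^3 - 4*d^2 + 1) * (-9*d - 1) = 9*d^5 + 91*d^4 + 46*d^3 + 4*d^2 - 9*d - 1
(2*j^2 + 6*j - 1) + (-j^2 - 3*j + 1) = j^2 + 3*j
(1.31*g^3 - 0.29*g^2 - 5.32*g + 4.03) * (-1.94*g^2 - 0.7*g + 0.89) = -2.5414*g^5 - 0.3544*g^4 + 11.6897*g^3 - 4.3523*g^2 - 7.5558*g + 3.5867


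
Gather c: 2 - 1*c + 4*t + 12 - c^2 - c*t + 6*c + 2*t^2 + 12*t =-c^2 + c*(5 - t) + 2*t^2 + 16*t + 14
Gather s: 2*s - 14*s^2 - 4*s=-14*s^2 - 2*s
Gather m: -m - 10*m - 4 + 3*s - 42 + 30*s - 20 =-11*m + 33*s - 66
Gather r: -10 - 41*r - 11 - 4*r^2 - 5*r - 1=-4*r^2 - 46*r - 22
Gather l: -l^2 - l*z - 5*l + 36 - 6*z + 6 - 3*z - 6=-l^2 + l*(-z - 5) - 9*z + 36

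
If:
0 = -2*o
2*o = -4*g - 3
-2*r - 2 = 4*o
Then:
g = -3/4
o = 0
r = -1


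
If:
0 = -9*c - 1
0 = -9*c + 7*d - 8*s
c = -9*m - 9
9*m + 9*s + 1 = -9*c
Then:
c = -1/9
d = 559/567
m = -80/81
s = 80/81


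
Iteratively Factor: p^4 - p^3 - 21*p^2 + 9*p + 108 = (p + 3)*(p^3 - 4*p^2 - 9*p + 36) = (p - 3)*(p + 3)*(p^2 - p - 12) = (p - 4)*(p - 3)*(p + 3)*(p + 3)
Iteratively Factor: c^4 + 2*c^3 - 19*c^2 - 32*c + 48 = (c + 4)*(c^3 - 2*c^2 - 11*c + 12) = (c + 3)*(c + 4)*(c^2 - 5*c + 4) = (c - 4)*(c + 3)*(c + 4)*(c - 1)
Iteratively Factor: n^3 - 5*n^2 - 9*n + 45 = (n - 5)*(n^2 - 9) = (n - 5)*(n + 3)*(n - 3)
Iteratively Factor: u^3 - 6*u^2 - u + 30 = (u + 2)*(u^2 - 8*u + 15) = (u - 5)*(u + 2)*(u - 3)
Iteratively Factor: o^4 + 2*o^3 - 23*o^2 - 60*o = (o + 4)*(o^3 - 2*o^2 - 15*o) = (o + 3)*(o + 4)*(o^2 - 5*o) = o*(o + 3)*(o + 4)*(o - 5)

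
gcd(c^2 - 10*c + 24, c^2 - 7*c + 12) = c - 4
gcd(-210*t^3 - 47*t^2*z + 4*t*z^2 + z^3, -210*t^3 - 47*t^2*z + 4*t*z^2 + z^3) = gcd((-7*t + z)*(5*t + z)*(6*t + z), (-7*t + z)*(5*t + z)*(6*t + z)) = -210*t^3 - 47*t^2*z + 4*t*z^2 + z^3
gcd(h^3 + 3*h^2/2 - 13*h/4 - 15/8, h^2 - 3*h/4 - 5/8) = h + 1/2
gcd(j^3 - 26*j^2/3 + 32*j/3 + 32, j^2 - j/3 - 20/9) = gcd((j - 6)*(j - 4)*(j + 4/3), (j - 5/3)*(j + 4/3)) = j + 4/3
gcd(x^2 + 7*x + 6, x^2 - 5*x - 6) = x + 1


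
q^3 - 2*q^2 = q^2*(q - 2)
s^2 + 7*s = s*(s + 7)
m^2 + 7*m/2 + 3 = (m + 3/2)*(m + 2)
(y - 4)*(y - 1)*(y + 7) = y^3 + 2*y^2 - 31*y + 28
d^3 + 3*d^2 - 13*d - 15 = (d - 3)*(d + 1)*(d + 5)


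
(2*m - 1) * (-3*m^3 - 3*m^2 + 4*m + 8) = -6*m^4 - 3*m^3 + 11*m^2 + 12*m - 8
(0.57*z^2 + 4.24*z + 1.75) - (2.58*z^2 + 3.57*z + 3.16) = -2.01*z^2 + 0.67*z - 1.41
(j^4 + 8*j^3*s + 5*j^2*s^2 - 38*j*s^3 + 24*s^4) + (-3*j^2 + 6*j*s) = j^4 + 8*j^3*s + 5*j^2*s^2 - 3*j^2 - 38*j*s^3 + 6*j*s + 24*s^4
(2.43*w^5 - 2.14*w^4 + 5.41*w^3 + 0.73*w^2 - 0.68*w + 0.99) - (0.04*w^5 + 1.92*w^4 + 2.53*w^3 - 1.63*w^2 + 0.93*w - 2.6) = 2.39*w^5 - 4.06*w^4 + 2.88*w^3 + 2.36*w^2 - 1.61*w + 3.59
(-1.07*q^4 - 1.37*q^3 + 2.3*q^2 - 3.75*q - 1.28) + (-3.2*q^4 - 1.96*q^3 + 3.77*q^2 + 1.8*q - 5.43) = -4.27*q^4 - 3.33*q^3 + 6.07*q^2 - 1.95*q - 6.71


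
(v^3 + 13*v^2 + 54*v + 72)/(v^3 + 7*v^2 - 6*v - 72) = (v + 3)/(v - 3)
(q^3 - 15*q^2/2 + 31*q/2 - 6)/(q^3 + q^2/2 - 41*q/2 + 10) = (q - 3)/(q + 5)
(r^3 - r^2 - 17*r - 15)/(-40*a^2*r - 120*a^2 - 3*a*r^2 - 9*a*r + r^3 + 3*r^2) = (r^2 - 4*r - 5)/(-40*a^2 - 3*a*r + r^2)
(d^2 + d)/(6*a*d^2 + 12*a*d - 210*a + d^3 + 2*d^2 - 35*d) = d*(d + 1)/(6*a*d^2 + 12*a*d - 210*a + d^3 + 2*d^2 - 35*d)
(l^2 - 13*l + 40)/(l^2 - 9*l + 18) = (l^2 - 13*l + 40)/(l^2 - 9*l + 18)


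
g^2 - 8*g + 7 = (g - 7)*(g - 1)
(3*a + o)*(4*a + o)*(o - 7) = 12*a^2*o - 84*a^2 + 7*a*o^2 - 49*a*o + o^3 - 7*o^2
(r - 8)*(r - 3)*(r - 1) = r^3 - 12*r^2 + 35*r - 24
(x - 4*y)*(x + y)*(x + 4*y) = x^3 + x^2*y - 16*x*y^2 - 16*y^3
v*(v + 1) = v^2 + v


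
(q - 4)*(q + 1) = q^2 - 3*q - 4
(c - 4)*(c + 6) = c^2 + 2*c - 24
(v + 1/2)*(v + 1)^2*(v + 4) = v^4 + 13*v^3/2 + 12*v^2 + 17*v/2 + 2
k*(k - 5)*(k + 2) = k^3 - 3*k^2 - 10*k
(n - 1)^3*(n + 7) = n^4 + 4*n^3 - 18*n^2 + 20*n - 7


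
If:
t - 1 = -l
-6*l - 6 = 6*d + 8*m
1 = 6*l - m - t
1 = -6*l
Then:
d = 61/18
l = -1/6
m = -19/6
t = 7/6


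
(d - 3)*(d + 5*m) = d^2 + 5*d*m - 3*d - 15*m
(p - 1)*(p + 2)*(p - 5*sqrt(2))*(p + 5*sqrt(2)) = p^4 + p^3 - 52*p^2 - 50*p + 100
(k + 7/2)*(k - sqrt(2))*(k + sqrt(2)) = k^3 + 7*k^2/2 - 2*k - 7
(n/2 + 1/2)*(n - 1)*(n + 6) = n^3/2 + 3*n^2 - n/2 - 3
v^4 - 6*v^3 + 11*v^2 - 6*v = v*(v - 3)*(v - 2)*(v - 1)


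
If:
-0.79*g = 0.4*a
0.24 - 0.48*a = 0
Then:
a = 0.50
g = -0.25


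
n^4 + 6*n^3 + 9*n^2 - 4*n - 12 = (n - 1)*(n + 2)^2*(n + 3)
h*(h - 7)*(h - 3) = h^3 - 10*h^2 + 21*h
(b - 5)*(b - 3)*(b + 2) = b^3 - 6*b^2 - b + 30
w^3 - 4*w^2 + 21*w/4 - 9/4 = (w - 3/2)^2*(w - 1)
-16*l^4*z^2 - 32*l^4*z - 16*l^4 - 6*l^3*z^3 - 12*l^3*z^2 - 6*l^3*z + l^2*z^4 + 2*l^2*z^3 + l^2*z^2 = (-8*l + z)*(2*l + z)*(l*z + l)^2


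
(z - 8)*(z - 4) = z^2 - 12*z + 32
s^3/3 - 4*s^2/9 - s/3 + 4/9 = (s/3 + 1/3)*(s - 4/3)*(s - 1)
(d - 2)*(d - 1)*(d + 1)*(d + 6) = d^4 + 4*d^3 - 13*d^2 - 4*d + 12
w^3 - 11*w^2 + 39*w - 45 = (w - 5)*(w - 3)^2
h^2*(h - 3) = h^3 - 3*h^2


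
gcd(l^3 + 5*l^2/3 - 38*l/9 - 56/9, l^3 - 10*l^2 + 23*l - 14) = l - 2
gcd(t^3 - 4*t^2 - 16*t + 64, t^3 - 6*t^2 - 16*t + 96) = t^2 - 16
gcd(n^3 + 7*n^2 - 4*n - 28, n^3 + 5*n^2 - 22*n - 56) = n^2 + 9*n + 14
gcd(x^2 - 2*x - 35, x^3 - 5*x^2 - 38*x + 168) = x - 7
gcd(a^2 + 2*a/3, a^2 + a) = a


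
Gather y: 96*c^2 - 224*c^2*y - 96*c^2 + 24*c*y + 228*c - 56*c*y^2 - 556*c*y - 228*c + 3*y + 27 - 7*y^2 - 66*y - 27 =y^2*(-56*c - 7) + y*(-224*c^2 - 532*c - 63)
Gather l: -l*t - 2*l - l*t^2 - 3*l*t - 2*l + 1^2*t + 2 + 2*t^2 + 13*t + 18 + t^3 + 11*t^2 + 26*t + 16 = l*(-t^2 - 4*t - 4) + t^3 + 13*t^2 + 40*t + 36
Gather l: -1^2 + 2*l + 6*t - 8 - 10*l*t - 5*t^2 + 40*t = l*(2 - 10*t) - 5*t^2 + 46*t - 9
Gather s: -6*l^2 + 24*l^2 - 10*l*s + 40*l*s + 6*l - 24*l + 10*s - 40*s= 18*l^2 - 18*l + s*(30*l - 30)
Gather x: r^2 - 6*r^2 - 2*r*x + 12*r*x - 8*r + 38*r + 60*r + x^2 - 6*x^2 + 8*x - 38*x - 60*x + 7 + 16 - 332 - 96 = -5*r^2 + 90*r - 5*x^2 + x*(10*r - 90) - 405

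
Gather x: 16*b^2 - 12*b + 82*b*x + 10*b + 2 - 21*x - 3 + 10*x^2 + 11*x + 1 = 16*b^2 - 2*b + 10*x^2 + x*(82*b - 10)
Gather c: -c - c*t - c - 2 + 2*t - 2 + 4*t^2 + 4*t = c*(-t - 2) + 4*t^2 + 6*t - 4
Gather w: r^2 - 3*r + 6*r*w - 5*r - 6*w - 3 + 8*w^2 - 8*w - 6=r^2 - 8*r + 8*w^2 + w*(6*r - 14) - 9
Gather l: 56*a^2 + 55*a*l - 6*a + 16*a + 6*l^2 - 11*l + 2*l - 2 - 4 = 56*a^2 + 10*a + 6*l^2 + l*(55*a - 9) - 6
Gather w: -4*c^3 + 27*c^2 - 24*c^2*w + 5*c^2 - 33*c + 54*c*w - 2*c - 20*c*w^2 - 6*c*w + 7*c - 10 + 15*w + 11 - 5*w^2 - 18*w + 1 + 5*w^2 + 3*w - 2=-4*c^3 + 32*c^2 - 20*c*w^2 - 28*c + w*(-24*c^2 + 48*c)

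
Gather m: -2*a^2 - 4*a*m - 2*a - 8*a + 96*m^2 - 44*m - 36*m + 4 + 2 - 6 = -2*a^2 - 10*a + 96*m^2 + m*(-4*a - 80)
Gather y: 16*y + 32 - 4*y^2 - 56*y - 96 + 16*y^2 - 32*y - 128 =12*y^2 - 72*y - 192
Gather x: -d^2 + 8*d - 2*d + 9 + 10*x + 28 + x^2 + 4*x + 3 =-d^2 + 6*d + x^2 + 14*x + 40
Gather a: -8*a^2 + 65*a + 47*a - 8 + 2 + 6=-8*a^2 + 112*a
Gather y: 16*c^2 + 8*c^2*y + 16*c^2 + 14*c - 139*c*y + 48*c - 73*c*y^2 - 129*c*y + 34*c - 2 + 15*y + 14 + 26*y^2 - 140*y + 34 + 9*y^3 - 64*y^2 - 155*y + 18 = 32*c^2 + 96*c + 9*y^3 + y^2*(-73*c - 38) + y*(8*c^2 - 268*c - 280) + 64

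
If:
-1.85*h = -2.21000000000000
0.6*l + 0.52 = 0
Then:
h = 1.19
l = -0.87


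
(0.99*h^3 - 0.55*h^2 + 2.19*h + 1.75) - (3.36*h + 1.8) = 0.99*h^3 - 0.55*h^2 - 1.17*h - 0.05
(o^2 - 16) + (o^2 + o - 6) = 2*o^2 + o - 22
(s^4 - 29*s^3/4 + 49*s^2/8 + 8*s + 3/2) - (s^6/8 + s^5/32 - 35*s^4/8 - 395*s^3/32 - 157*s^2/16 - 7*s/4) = -s^6/8 - s^5/32 + 43*s^4/8 + 163*s^3/32 + 255*s^2/16 + 39*s/4 + 3/2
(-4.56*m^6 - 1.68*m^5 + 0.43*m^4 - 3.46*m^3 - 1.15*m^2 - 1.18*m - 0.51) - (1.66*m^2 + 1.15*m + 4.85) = -4.56*m^6 - 1.68*m^5 + 0.43*m^4 - 3.46*m^3 - 2.81*m^2 - 2.33*m - 5.36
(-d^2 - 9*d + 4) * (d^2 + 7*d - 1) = -d^4 - 16*d^3 - 58*d^2 + 37*d - 4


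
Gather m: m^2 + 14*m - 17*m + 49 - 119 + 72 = m^2 - 3*m + 2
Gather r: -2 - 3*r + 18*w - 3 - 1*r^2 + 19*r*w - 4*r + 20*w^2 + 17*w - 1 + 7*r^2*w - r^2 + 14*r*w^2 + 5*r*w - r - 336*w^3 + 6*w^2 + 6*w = r^2*(7*w - 2) + r*(14*w^2 + 24*w - 8) - 336*w^3 + 26*w^2 + 41*w - 6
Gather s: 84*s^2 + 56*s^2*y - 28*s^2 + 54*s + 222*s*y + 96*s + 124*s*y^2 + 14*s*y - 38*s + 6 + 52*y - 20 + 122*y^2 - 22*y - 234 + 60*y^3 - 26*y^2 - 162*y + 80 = s^2*(56*y + 56) + s*(124*y^2 + 236*y + 112) + 60*y^3 + 96*y^2 - 132*y - 168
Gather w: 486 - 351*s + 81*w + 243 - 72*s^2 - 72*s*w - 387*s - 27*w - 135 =-72*s^2 - 738*s + w*(54 - 72*s) + 594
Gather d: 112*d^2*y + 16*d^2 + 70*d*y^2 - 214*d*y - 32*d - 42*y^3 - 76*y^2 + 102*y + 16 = d^2*(112*y + 16) + d*(70*y^2 - 214*y - 32) - 42*y^3 - 76*y^2 + 102*y + 16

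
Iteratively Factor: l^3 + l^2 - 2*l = (l)*(l^2 + l - 2) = l*(l + 2)*(l - 1)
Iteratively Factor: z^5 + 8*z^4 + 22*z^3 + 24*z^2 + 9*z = (z)*(z^4 + 8*z^3 + 22*z^2 + 24*z + 9) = z*(z + 1)*(z^3 + 7*z^2 + 15*z + 9) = z*(z + 1)^2*(z^2 + 6*z + 9) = z*(z + 1)^2*(z + 3)*(z + 3)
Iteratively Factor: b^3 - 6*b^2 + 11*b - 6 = (b - 3)*(b^2 - 3*b + 2) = (b - 3)*(b - 1)*(b - 2)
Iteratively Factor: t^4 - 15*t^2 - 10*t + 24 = (t + 3)*(t^3 - 3*t^2 - 6*t + 8) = (t + 2)*(t + 3)*(t^2 - 5*t + 4) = (t - 1)*(t + 2)*(t + 3)*(t - 4)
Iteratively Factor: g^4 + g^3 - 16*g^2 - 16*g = (g + 1)*(g^3 - 16*g) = (g + 1)*(g + 4)*(g^2 - 4*g) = (g - 4)*(g + 1)*(g + 4)*(g)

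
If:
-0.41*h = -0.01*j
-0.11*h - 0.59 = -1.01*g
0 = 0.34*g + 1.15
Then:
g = -3.38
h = -36.42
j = -1493.21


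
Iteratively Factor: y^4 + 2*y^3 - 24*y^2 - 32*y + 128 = (y - 4)*(y^3 + 6*y^2 - 32) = (y - 4)*(y - 2)*(y^2 + 8*y + 16) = (y - 4)*(y - 2)*(y + 4)*(y + 4)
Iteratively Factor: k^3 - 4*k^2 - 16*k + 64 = (k + 4)*(k^2 - 8*k + 16) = (k - 4)*(k + 4)*(k - 4)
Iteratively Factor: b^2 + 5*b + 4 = (b + 4)*(b + 1)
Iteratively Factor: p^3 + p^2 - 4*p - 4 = (p + 1)*(p^2 - 4) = (p + 1)*(p + 2)*(p - 2)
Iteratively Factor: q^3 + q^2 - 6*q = (q)*(q^2 + q - 6) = q*(q - 2)*(q + 3)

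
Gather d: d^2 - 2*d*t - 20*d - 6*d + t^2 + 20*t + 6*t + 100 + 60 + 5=d^2 + d*(-2*t - 26) + t^2 + 26*t + 165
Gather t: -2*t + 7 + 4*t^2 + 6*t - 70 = 4*t^2 + 4*t - 63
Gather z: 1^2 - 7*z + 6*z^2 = 6*z^2 - 7*z + 1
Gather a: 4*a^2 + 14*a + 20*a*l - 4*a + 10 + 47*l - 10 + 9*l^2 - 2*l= 4*a^2 + a*(20*l + 10) + 9*l^2 + 45*l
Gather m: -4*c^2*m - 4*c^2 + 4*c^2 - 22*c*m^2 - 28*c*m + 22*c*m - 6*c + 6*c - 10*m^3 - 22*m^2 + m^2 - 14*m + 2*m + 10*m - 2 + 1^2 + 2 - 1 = -10*m^3 + m^2*(-22*c - 21) + m*(-4*c^2 - 6*c - 2)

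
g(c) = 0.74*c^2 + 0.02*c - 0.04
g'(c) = 1.48*c + 0.02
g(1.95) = 2.81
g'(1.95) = 2.91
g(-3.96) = 11.49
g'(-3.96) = -5.84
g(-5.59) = 22.97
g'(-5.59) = -8.25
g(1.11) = 0.89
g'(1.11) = 1.66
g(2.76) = 5.65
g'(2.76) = 4.10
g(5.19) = 20.00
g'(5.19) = 7.70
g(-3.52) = 9.06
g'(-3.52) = -5.19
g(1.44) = 1.52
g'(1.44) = 2.15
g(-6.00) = 26.48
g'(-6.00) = -8.86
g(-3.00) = 6.56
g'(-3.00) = -4.42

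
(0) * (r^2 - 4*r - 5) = 0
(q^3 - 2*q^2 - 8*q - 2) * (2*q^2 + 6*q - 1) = 2*q^5 + 2*q^4 - 29*q^3 - 50*q^2 - 4*q + 2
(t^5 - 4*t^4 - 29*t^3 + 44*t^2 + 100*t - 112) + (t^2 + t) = t^5 - 4*t^4 - 29*t^3 + 45*t^2 + 101*t - 112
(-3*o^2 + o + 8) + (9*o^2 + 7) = 6*o^2 + o + 15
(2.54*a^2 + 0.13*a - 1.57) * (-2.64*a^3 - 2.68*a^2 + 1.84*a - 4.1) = -6.7056*a^5 - 7.1504*a^4 + 8.47*a^3 - 5.9672*a^2 - 3.4218*a + 6.437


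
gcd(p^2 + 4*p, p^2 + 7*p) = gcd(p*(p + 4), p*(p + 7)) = p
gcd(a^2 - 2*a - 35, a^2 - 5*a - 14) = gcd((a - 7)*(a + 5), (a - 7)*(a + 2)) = a - 7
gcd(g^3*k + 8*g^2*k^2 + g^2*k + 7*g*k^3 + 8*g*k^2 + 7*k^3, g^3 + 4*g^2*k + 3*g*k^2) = g + k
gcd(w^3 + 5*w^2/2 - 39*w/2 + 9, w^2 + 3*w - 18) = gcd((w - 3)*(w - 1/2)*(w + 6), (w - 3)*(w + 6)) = w^2 + 3*w - 18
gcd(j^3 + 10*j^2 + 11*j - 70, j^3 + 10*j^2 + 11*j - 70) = j^3 + 10*j^2 + 11*j - 70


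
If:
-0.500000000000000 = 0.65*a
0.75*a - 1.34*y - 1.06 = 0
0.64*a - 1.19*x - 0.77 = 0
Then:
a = -0.77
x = -1.06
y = -1.22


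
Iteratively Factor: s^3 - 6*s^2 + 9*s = (s - 3)*(s^2 - 3*s) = (s - 3)^2*(s)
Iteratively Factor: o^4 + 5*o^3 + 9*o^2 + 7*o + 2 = (o + 1)*(o^3 + 4*o^2 + 5*o + 2) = (o + 1)^2*(o^2 + 3*o + 2) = (o + 1)^2*(o + 2)*(o + 1)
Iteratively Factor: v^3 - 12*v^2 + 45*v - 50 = (v - 5)*(v^2 - 7*v + 10) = (v - 5)^2*(v - 2)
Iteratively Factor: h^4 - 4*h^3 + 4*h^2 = (h - 2)*(h^3 - 2*h^2) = h*(h - 2)*(h^2 - 2*h) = h*(h - 2)^2*(h)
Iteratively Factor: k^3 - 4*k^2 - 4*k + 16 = (k + 2)*(k^2 - 6*k + 8) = (k - 2)*(k + 2)*(k - 4)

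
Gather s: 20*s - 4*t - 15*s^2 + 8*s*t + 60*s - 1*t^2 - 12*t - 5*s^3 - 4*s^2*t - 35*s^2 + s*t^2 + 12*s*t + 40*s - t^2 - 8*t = -5*s^3 + s^2*(-4*t - 50) + s*(t^2 + 20*t + 120) - 2*t^2 - 24*t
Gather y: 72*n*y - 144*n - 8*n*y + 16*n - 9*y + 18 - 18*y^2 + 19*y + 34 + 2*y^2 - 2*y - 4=-128*n - 16*y^2 + y*(64*n + 8) + 48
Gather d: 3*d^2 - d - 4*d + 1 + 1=3*d^2 - 5*d + 2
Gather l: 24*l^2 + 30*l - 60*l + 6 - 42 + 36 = 24*l^2 - 30*l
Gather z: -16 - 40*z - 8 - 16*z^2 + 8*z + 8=-16*z^2 - 32*z - 16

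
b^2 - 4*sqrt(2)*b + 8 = (b - 2*sqrt(2))^2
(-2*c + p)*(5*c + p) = -10*c^2 + 3*c*p + p^2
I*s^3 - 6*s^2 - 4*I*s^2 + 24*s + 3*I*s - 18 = (s - 3)*(s + 6*I)*(I*s - I)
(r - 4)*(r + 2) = r^2 - 2*r - 8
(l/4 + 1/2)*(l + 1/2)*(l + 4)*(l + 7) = l^4/4 + 27*l^3/8 + 113*l^2/8 + 81*l/4 + 7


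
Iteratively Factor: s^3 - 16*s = (s)*(s^2 - 16) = s*(s - 4)*(s + 4)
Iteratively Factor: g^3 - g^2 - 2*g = (g - 2)*(g^2 + g) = (g - 2)*(g + 1)*(g)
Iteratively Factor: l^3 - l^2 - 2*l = (l)*(l^2 - l - 2) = l*(l - 2)*(l + 1)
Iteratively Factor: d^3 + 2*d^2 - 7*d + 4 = (d - 1)*(d^2 + 3*d - 4) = (d - 1)*(d + 4)*(d - 1)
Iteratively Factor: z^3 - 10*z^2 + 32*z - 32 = (z - 2)*(z^2 - 8*z + 16) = (z - 4)*(z - 2)*(z - 4)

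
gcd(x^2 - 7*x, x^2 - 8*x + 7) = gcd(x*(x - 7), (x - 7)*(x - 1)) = x - 7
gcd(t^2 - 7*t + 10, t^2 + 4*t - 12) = t - 2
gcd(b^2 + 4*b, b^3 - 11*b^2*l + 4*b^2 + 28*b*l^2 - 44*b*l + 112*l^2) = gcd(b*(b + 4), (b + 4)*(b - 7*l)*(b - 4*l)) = b + 4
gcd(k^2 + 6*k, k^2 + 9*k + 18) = k + 6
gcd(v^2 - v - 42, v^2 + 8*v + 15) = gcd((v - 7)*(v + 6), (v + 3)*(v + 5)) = 1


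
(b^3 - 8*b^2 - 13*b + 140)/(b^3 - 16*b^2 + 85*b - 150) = (b^2 - 3*b - 28)/(b^2 - 11*b + 30)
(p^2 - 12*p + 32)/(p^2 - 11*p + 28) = (p - 8)/(p - 7)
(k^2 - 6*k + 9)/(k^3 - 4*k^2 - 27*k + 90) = (k - 3)/(k^2 - k - 30)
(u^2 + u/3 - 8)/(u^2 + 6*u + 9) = (u - 8/3)/(u + 3)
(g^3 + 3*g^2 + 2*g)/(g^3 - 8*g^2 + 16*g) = (g^2 + 3*g + 2)/(g^2 - 8*g + 16)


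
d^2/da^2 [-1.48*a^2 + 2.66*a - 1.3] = -2.96000000000000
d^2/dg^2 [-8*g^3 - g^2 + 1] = -48*g - 2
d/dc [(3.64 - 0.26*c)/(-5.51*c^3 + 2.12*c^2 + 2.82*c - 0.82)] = (-2.8652*c^3 + 60.7204*c^2 - 15.4336*c - 10.0516)/(30.3601*c^6 - 23.3624*c^5 - 26.582*c^4 + 20.9932*c^3 + 4.4756*c^2 - 4.6248*c + 0.6724)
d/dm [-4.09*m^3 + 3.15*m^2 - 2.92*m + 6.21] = -12.27*m^2 + 6.3*m - 2.92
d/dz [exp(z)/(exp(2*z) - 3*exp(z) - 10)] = (-exp(2*z) - 10)*exp(z)/(exp(4*z) - 6*exp(3*z) - 11*exp(2*z) + 60*exp(z) + 100)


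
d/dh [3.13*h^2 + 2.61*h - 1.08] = 6.26*h + 2.61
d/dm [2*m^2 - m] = 4*m - 1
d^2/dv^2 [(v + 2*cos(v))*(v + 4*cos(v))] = -6*v*cos(v) + 32*sin(v)^2 - 12*sin(v) - 14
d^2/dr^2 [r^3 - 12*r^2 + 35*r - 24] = 6*r - 24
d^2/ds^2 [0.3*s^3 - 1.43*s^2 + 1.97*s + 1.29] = 1.8*s - 2.86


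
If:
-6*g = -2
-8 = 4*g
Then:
No Solution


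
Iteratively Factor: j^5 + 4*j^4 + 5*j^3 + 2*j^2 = (j + 2)*(j^4 + 2*j^3 + j^2) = (j + 1)*(j + 2)*(j^3 + j^2) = j*(j + 1)*(j + 2)*(j^2 + j) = j^2*(j + 1)*(j + 2)*(j + 1)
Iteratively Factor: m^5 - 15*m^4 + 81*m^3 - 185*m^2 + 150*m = (m - 5)*(m^4 - 10*m^3 + 31*m^2 - 30*m) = (m - 5)*(m - 3)*(m^3 - 7*m^2 + 10*m) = (m - 5)^2*(m - 3)*(m^2 - 2*m) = m*(m - 5)^2*(m - 3)*(m - 2)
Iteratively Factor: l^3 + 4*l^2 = (l + 4)*(l^2) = l*(l + 4)*(l)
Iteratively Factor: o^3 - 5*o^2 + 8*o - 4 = (o - 2)*(o^2 - 3*o + 2) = (o - 2)*(o - 1)*(o - 2)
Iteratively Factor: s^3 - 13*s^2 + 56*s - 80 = (s - 5)*(s^2 - 8*s + 16) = (s - 5)*(s - 4)*(s - 4)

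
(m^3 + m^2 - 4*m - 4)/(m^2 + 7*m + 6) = (m^2 - 4)/(m + 6)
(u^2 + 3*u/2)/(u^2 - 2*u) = (u + 3/2)/(u - 2)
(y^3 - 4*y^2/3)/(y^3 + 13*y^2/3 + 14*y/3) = y*(3*y - 4)/(3*y^2 + 13*y + 14)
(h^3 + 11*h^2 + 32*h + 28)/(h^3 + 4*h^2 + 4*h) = (h + 7)/h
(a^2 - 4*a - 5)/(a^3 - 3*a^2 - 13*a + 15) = (a + 1)/(a^2 + 2*a - 3)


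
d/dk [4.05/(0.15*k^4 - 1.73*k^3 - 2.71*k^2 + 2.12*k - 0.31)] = (-2.43*k^3 + 21.0195*k^2 + 21.951*k - 8.586)/(-0.15*k^4 + 1.73*k^3 + 2.71*k^2 - 2.12*k + 0.31)^2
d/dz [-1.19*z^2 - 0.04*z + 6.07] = -2.38*z - 0.04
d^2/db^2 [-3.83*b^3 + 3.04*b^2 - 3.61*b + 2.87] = 6.08 - 22.98*b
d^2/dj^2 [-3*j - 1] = 0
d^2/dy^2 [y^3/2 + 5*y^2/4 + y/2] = 3*y + 5/2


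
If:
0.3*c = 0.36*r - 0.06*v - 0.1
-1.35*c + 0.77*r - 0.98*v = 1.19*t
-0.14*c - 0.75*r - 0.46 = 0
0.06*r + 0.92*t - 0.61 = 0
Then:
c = -0.88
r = -0.45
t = 0.69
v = 0.01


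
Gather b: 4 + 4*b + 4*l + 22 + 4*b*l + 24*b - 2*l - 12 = b*(4*l + 28) + 2*l + 14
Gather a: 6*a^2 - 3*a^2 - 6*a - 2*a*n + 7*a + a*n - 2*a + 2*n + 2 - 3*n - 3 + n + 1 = 3*a^2 + a*(-n - 1)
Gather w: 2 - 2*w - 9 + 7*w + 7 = 5*w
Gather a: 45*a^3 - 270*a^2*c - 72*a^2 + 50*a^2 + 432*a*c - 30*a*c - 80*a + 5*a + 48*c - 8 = 45*a^3 + a^2*(-270*c - 22) + a*(402*c - 75) + 48*c - 8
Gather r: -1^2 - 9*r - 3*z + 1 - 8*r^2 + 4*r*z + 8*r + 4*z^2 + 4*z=-8*r^2 + r*(4*z - 1) + 4*z^2 + z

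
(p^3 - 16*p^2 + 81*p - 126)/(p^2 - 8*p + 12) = (p^2 - 10*p + 21)/(p - 2)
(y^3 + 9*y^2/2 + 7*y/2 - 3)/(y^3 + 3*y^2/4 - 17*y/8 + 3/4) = 4*(y + 3)/(4*y - 3)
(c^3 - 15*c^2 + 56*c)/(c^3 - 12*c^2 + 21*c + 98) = c*(c - 8)/(c^2 - 5*c - 14)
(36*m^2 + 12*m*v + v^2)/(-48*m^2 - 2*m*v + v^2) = (6*m + v)/(-8*m + v)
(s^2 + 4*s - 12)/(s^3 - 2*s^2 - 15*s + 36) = (s^2 + 4*s - 12)/(s^3 - 2*s^2 - 15*s + 36)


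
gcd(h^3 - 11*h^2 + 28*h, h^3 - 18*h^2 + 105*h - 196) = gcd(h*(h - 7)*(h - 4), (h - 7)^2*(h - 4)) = h^2 - 11*h + 28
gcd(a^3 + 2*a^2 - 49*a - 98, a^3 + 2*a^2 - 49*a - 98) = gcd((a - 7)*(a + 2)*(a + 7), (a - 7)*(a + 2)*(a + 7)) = a^3 + 2*a^2 - 49*a - 98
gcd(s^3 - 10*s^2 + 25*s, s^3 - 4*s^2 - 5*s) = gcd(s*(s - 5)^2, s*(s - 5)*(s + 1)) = s^2 - 5*s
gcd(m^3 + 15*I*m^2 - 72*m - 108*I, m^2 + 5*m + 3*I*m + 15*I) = m + 3*I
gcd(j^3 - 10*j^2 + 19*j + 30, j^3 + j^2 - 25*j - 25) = j^2 - 4*j - 5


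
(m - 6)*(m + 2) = m^2 - 4*m - 12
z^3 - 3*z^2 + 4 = (z - 2)^2*(z + 1)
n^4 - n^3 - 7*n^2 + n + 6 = (n - 3)*(n - 1)*(n + 1)*(n + 2)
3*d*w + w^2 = w*(3*d + w)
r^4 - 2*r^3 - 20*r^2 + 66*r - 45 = (r - 3)^2*(r - 1)*(r + 5)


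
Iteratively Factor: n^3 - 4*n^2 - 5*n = (n)*(n^2 - 4*n - 5) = n*(n + 1)*(n - 5)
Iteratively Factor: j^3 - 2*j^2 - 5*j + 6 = (j + 2)*(j^2 - 4*j + 3) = (j - 3)*(j + 2)*(j - 1)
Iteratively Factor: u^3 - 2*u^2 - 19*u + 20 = (u - 1)*(u^2 - u - 20) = (u - 1)*(u + 4)*(u - 5)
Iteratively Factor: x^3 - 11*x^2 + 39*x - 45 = (x - 3)*(x^2 - 8*x + 15) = (x - 3)^2*(x - 5)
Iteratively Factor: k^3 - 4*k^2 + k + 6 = (k + 1)*(k^2 - 5*k + 6) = (k - 2)*(k + 1)*(k - 3)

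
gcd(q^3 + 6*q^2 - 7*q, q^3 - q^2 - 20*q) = q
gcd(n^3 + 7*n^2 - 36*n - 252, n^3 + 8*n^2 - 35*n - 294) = n^2 + n - 42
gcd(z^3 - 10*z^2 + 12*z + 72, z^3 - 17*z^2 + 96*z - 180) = z^2 - 12*z + 36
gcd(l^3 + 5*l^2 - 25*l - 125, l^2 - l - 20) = l - 5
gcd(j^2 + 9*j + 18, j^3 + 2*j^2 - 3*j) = j + 3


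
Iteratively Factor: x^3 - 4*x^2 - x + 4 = (x + 1)*(x^2 - 5*x + 4) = (x - 1)*(x + 1)*(x - 4)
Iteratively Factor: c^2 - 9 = (c + 3)*(c - 3)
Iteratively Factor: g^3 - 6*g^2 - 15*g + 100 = (g - 5)*(g^2 - g - 20) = (g - 5)^2*(g + 4)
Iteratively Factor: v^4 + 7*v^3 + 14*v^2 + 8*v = (v + 2)*(v^3 + 5*v^2 + 4*v) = (v + 1)*(v + 2)*(v^2 + 4*v) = v*(v + 1)*(v + 2)*(v + 4)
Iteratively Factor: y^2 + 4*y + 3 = (y + 3)*(y + 1)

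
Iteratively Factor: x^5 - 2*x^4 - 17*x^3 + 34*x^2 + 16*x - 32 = (x - 1)*(x^4 - x^3 - 18*x^2 + 16*x + 32) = (x - 1)*(x + 1)*(x^3 - 2*x^2 - 16*x + 32) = (x - 4)*(x - 1)*(x + 1)*(x^2 + 2*x - 8) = (x - 4)*(x - 1)*(x + 1)*(x + 4)*(x - 2)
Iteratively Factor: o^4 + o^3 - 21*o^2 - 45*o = (o + 3)*(o^3 - 2*o^2 - 15*o) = o*(o + 3)*(o^2 - 2*o - 15) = o*(o - 5)*(o + 3)*(o + 3)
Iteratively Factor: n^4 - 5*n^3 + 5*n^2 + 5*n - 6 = (n - 1)*(n^3 - 4*n^2 + n + 6) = (n - 3)*(n - 1)*(n^2 - n - 2) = (n - 3)*(n - 1)*(n + 1)*(n - 2)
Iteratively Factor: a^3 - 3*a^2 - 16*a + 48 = (a + 4)*(a^2 - 7*a + 12) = (a - 3)*(a + 4)*(a - 4)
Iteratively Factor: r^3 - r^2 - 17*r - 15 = (r + 3)*(r^2 - 4*r - 5) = (r - 5)*(r + 3)*(r + 1)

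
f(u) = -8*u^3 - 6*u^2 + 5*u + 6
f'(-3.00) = -175.00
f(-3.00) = 153.00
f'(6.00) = -931.00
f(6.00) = -1908.00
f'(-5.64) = -690.75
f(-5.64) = 1222.19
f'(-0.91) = -3.95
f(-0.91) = 2.51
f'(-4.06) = -341.89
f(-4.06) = 422.19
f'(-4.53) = -433.14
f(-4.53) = 603.90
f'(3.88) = -402.87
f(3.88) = -532.21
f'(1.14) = -39.87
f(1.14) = -7.95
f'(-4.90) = -512.44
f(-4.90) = 778.63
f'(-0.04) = 5.44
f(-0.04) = 5.79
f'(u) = -24*u^2 - 12*u + 5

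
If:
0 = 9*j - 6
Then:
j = 2/3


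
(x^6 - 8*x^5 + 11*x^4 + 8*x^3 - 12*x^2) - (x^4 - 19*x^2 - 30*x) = x^6 - 8*x^5 + 10*x^4 + 8*x^3 + 7*x^2 + 30*x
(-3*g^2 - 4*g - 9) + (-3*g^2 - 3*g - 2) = -6*g^2 - 7*g - 11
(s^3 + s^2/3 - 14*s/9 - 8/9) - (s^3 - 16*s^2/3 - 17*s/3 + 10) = 17*s^2/3 + 37*s/9 - 98/9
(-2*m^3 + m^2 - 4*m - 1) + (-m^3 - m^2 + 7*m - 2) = -3*m^3 + 3*m - 3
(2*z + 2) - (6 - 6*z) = 8*z - 4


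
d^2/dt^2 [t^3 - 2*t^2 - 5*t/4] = 6*t - 4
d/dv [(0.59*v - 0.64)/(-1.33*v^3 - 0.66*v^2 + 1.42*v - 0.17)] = (1.5694*v^3 - 2.1642*v^2 - 0.8448*v + 0.8085)/(1.7689*v^6 + 1.7556*v^5 - 3.3416*v^4 - 1.4222*v^3 + 2.2408*v^2 - 0.4828*v + 0.0289)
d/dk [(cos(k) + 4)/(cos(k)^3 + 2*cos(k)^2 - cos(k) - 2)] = (35*cos(k)/2 + 7*cos(2*k) + cos(3*k)/2 + 5)/((cos(k) + 2)^2*sin(k)^3)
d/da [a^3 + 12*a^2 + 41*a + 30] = 3*a^2 + 24*a + 41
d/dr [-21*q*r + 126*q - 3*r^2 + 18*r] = -21*q - 6*r + 18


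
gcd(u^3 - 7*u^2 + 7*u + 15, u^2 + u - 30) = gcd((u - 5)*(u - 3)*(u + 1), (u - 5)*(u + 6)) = u - 5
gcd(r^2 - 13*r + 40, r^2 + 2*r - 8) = 1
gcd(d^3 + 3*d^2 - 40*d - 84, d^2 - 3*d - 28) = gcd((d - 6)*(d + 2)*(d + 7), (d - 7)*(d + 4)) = 1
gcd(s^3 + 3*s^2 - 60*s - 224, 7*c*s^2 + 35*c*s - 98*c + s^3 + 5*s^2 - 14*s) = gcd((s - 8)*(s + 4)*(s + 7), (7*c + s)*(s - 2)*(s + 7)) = s + 7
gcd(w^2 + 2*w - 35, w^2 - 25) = w - 5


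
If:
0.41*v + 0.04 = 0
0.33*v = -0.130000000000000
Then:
No Solution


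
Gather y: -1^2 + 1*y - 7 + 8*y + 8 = 9*y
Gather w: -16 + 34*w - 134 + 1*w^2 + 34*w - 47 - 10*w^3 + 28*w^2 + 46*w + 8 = -10*w^3 + 29*w^2 + 114*w - 189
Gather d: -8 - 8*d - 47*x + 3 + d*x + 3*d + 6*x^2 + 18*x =d*(x - 5) + 6*x^2 - 29*x - 5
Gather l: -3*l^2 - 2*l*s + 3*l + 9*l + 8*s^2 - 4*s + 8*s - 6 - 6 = -3*l^2 + l*(12 - 2*s) + 8*s^2 + 4*s - 12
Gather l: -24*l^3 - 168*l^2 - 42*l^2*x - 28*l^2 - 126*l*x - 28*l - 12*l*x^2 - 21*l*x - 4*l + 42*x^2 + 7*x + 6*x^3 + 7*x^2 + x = -24*l^3 + l^2*(-42*x - 196) + l*(-12*x^2 - 147*x - 32) + 6*x^3 + 49*x^2 + 8*x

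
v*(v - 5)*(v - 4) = v^3 - 9*v^2 + 20*v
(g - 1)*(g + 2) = g^2 + g - 2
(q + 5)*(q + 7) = q^2 + 12*q + 35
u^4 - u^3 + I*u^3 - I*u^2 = u^2*(u - 1)*(u + I)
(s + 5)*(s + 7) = s^2 + 12*s + 35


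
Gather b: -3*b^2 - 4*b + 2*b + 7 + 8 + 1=-3*b^2 - 2*b + 16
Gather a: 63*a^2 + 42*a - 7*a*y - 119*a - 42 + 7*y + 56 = 63*a^2 + a*(-7*y - 77) + 7*y + 14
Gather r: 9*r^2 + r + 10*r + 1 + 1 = 9*r^2 + 11*r + 2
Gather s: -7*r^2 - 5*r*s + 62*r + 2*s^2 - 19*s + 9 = -7*r^2 + 62*r + 2*s^2 + s*(-5*r - 19) + 9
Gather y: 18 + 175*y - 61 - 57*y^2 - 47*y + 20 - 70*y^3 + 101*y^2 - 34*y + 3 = -70*y^3 + 44*y^2 + 94*y - 20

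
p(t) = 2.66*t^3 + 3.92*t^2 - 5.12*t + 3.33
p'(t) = 7.98*t^2 + 7.84*t - 5.12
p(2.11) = 34.97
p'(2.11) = 46.95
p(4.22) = 251.44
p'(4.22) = 170.08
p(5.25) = 469.41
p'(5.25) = 255.99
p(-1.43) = 10.89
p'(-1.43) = -0.01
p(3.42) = 138.07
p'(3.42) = 115.03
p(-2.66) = -5.38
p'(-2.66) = 30.49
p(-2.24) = 4.57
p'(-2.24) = 17.36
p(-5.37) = -268.05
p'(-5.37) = 182.90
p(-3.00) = -17.85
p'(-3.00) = 43.18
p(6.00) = 688.29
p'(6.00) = 329.20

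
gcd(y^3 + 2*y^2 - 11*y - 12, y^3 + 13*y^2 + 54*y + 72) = y + 4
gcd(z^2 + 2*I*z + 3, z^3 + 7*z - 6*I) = z^2 + 2*I*z + 3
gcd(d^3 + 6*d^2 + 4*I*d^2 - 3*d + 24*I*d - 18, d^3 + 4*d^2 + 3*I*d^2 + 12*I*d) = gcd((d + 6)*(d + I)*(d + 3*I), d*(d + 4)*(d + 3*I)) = d + 3*I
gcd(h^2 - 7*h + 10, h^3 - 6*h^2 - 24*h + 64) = h - 2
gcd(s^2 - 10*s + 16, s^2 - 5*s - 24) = s - 8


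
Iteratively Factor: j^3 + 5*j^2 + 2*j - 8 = (j - 1)*(j^2 + 6*j + 8) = (j - 1)*(j + 4)*(j + 2)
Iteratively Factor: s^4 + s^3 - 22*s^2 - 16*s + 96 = (s + 3)*(s^3 - 2*s^2 - 16*s + 32) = (s - 2)*(s + 3)*(s^2 - 16) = (s - 2)*(s + 3)*(s + 4)*(s - 4)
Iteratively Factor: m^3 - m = (m + 1)*(m^2 - m) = m*(m + 1)*(m - 1)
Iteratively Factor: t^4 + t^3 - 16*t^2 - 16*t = (t + 4)*(t^3 - 3*t^2 - 4*t) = (t - 4)*(t + 4)*(t^2 + t) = (t - 4)*(t + 1)*(t + 4)*(t)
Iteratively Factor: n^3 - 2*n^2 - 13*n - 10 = (n + 1)*(n^2 - 3*n - 10) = (n - 5)*(n + 1)*(n + 2)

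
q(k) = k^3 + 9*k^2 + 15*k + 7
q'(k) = 3*k^2 + 18*k + 15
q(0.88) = 27.85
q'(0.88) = 33.16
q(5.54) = 536.36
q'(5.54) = 206.79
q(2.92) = 152.43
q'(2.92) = 93.14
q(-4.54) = 30.83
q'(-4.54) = -4.89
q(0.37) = 13.83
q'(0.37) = 22.07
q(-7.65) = -28.74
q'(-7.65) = 52.87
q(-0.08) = 5.86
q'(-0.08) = 13.58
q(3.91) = 263.02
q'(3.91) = 131.24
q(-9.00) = -128.00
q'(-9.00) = 96.00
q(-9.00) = -128.00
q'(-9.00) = 96.00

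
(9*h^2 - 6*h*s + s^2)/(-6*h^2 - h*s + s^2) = (-3*h + s)/(2*h + s)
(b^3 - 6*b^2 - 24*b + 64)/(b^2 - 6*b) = (b^3 - 6*b^2 - 24*b + 64)/(b*(b - 6))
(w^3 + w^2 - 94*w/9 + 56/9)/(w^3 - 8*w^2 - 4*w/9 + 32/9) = (3*w^2 + 5*w - 28)/(3*w^2 - 22*w - 16)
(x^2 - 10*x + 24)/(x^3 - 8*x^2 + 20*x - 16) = (x - 6)/(x^2 - 4*x + 4)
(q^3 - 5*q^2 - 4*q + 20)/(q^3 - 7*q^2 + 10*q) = (q + 2)/q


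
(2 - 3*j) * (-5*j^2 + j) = 15*j^3 - 13*j^2 + 2*j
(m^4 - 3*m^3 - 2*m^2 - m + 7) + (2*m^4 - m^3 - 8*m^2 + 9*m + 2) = 3*m^4 - 4*m^3 - 10*m^2 + 8*m + 9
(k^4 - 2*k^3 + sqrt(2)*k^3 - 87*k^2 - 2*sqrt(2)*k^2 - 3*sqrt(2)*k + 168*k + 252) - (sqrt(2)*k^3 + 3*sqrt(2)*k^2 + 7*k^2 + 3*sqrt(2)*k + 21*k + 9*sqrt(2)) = k^4 - 2*k^3 - 94*k^2 - 5*sqrt(2)*k^2 - 6*sqrt(2)*k + 147*k - 9*sqrt(2) + 252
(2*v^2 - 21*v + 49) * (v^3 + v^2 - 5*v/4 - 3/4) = 2*v^5 - 19*v^4 + 51*v^3/2 + 295*v^2/4 - 91*v/2 - 147/4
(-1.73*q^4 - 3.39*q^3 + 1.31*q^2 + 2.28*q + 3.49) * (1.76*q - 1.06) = -3.0448*q^5 - 4.1326*q^4 + 5.899*q^3 + 2.6242*q^2 + 3.7256*q - 3.6994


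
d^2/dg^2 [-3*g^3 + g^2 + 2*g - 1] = 2 - 18*g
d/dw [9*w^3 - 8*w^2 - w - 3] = 27*w^2 - 16*w - 1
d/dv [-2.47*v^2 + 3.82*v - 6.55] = 3.82 - 4.94*v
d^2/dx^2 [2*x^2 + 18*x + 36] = 4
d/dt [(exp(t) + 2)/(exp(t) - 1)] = -3/(4*sinh(t/2)^2)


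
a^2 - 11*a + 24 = (a - 8)*(a - 3)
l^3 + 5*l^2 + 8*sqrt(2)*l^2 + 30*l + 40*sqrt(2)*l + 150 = (l + 5)*(l + 3*sqrt(2))*(l + 5*sqrt(2))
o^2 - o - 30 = (o - 6)*(o + 5)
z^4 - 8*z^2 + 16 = (z - 2)^2*(z + 2)^2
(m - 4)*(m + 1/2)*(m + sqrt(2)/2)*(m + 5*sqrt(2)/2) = m^4 - 7*m^3/2 + 3*sqrt(2)*m^3 - 21*sqrt(2)*m^2/2 + m^2/2 - 35*m/4 - 6*sqrt(2)*m - 5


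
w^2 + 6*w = w*(w + 6)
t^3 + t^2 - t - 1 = (t - 1)*(t + 1)^2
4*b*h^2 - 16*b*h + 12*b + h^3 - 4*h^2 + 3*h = (4*b + h)*(h - 3)*(h - 1)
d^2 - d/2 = d*(d - 1/2)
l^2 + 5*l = l*(l + 5)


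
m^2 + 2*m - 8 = (m - 2)*(m + 4)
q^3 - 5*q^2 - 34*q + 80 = (q - 8)*(q - 2)*(q + 5)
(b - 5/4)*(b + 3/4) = b^2 - b/2 - 15/16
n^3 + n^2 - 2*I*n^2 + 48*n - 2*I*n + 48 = (n + 1)*(n - 8*I)*(n + 6*I)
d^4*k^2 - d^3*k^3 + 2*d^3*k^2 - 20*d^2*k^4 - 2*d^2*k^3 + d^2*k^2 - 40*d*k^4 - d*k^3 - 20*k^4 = (d - 5*k)*(d + 4*k)*(d*k + k)^2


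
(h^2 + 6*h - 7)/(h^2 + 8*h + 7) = (h - 1)/(h + 1)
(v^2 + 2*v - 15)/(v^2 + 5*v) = (v - 3)/v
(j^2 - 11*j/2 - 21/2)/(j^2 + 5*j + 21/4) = 2*(j - 7)/(2*j + 7)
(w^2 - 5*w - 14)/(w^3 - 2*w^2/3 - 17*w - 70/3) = 3*(w - 7)/(3*w^2 - 8*w - 35)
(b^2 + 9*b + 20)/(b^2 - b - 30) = (b + 4)/(b - 6)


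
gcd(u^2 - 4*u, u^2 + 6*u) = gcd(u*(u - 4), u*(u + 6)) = u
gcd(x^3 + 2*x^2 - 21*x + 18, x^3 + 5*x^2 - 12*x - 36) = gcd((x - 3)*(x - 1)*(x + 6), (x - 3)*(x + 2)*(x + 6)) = x^2 + 3*x - 18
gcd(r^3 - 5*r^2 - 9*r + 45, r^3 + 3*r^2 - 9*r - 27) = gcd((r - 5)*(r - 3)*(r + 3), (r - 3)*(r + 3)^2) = r^2 - 9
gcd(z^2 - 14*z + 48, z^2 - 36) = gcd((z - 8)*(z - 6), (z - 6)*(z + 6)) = z - 6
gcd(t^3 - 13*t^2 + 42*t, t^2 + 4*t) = t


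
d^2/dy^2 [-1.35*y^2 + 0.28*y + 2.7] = -2.70000000000000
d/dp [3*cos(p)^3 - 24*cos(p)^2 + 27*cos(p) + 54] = 3*(-3*cos(p)^2 + 16*cos(p) - 9)*sin(p)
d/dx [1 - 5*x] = -5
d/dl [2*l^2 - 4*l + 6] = 4*l - 4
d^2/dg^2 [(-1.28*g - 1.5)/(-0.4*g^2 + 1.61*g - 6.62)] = ((2.9216 - 3.072*g)*(0.4*g^2 - 1.61*g + 6.62) + (0.8*g - 1.61)*(1.28*g + 1.5)*(1.6*g - 3.22))/(0.4*g^2 - 1.61*g + 6.62)^3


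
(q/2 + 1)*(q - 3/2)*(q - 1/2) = q^3/2 - 13*q/8 + 3/4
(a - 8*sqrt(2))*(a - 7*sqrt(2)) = a^2 - 15*sqrt(2)*a + 112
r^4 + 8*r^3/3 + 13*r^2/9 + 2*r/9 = r*(r + 1/3)^2*(r + 2)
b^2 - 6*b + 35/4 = (b - 7/2)*(b - 5/2)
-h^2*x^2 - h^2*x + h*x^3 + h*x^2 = x*(-h + x)*(h*x + h)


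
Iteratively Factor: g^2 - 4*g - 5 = (g - 5)*(g + 1)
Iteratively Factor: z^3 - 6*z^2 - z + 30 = (z - 3)*(z^2 - 3*z - 10) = (z - 5)*(z - 3)*(z + 2)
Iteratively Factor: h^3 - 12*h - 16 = (h - 4)*(h^2 + 4*h + 4) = (h - 4)*(h + 2)*(h + 2)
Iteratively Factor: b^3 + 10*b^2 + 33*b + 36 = (b + 4)*(b^2 + 6*b + 9) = (b + 3)*(b + 4)*(b + 3)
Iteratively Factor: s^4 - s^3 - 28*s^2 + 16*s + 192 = (s - 4)*(s^3 + 3*s^2 - 16*s - 48) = (s - 4)*(s + 3)*(s^2 - 16) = (s - 4)*(s + 3)*(s + 4)*(s - 4)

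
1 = 1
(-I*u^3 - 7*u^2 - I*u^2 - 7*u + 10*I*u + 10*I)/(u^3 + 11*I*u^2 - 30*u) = (-I*u^3 - u^2*(7 + I) + u*(-7 + 10*I) + 10*I)/(u*(u^2 + 11*I*u - 30))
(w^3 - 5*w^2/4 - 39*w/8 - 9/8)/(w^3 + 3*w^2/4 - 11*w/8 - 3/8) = (w - 3)/(w - 1)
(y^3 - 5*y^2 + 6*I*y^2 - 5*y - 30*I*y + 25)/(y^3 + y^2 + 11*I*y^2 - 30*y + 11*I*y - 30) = (y^2 + y*(-5 + I) - 5*I)/(y^2 + y*(1 + 6*I) + 6*I)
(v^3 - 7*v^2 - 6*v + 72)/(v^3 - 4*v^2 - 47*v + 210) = (v^2 - v - 12)/(v^2 + 2*v - 35)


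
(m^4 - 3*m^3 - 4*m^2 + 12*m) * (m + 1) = m^5 - 2*m^4 - 7*m^3 + 8*m^2 + 12*m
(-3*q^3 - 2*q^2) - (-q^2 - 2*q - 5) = -3*q^3 - q^2 + 2*q + 5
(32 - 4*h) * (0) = 0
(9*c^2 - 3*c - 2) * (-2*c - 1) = -18*c^3 - 3*c^2 + 7*c + 2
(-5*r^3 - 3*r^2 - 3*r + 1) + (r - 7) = -5*r^3 - 3*r^2 - 2*r - 6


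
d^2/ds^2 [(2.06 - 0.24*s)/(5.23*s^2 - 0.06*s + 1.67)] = (-(0.24*s - 2.06)*(10.46*s - 0.06)*(20.92*s - 0.12) + (7.5312*s - 21.5764)*(5.23*s^2 - 0.06*s + 1.67))/(5.23*s^2 - 0.06*s + 1.67)^3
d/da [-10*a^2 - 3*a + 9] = -20*a - 3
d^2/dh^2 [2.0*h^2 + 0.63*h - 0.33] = 4.00000000000000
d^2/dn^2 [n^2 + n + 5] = 2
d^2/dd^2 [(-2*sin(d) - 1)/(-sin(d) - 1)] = (sin(d) - 2)/(sin(d) + 1)^2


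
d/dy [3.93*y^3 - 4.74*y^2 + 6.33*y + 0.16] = 11.79*y^2 - 9.48*y + 6.33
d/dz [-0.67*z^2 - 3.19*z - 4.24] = -1.34*z - 3.19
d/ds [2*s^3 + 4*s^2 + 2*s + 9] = 6*s^2 + 8*s + 2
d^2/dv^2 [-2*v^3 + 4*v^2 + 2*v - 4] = 8 - 12*v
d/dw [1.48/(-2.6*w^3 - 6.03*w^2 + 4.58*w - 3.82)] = (11.544*w^2 + 17.8488*w - 6.7784)/(2.6*w^3 + 6.03*w^2 - 4.58*w + 3.82)^2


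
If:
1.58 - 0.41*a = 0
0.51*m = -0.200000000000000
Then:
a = 3.85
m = -0.39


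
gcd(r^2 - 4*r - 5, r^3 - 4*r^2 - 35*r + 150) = r - 5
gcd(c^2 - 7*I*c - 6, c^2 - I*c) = c - I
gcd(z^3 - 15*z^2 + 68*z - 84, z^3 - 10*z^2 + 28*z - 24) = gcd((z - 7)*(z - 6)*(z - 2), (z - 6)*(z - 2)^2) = z^2 - 8*z + 12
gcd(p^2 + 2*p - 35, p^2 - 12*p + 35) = p - 5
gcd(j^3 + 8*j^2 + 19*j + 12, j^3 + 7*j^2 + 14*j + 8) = j^2 + 5*j + 4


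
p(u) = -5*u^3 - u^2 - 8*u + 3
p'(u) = -15*u^2 - 2*u - 8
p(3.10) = -180.36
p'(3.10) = -158.35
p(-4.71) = 540.93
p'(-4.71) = -331.34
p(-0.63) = 8.89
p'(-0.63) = -12.69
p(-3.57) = 246.31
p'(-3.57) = -192.03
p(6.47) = -1444.82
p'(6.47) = -648.85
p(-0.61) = 8.64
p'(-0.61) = -12.36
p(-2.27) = 74.49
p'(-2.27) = -80.75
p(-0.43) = 6.65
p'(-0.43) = -9.91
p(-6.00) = 1095.00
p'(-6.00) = -536.00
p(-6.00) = 1095.00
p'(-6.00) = -536.00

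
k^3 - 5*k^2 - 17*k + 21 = (k - 7)*(k - 1)*(k + 3)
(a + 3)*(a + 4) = a^2 + 7*a + 12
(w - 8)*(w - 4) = w^2 - 12*w + 32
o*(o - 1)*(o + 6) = o^3 + 5*o^2 - 6*o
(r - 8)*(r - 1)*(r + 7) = r^3 - 2*r^2 - 55*r + 56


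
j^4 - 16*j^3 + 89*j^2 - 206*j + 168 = (j - 7)*(j - 4)*(j - 3)*(j - 2)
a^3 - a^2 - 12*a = a*(a - 4)*(a + 3)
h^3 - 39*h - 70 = (h - 7)*(h + 2)*(h + 5)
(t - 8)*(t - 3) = t^2 - 11*t + 24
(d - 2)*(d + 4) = d^2 + 2*d - 8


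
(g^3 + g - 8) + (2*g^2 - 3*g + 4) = g^3 + 2*g^2 - 2*g - 4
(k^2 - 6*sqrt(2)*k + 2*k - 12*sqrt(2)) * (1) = k^2 - 6*sqrt(2)*k + 2*k - 12*sqrt(2)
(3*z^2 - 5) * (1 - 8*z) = -24*z^3 + 3*z^2 + 40*z - 5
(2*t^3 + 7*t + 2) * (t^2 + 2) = 2*t^5 + 11*t^3 + 2*t^2 + 14*t + 4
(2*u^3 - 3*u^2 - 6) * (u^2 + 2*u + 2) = 2*u^5 + u^4 - 2*u^3 - 12*u^2 - 12*u - 12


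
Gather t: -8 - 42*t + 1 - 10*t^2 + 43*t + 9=-10*t^2 + t + 2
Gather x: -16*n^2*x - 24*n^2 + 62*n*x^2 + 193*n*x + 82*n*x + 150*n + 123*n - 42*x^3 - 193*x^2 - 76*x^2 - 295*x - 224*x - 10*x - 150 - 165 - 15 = -24*n^2 + 273*n - 42*x^3 + x^2*(62*n - 269) + x*(-16*n^2 + 275*n - 529) - 330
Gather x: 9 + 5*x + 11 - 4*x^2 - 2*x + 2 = -4*x^2 + 3*x + 22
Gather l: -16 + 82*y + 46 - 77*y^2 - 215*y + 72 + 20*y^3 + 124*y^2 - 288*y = 20*y^3 + 47*y^2 - 421*y + 102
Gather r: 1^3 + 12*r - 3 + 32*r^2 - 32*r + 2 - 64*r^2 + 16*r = -32*r^2 - 4*r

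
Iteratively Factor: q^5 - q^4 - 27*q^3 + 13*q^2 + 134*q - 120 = (q + 4)*(q^4 - 5*q^3 - 7*q^2 + 41*q - 30) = (q - 5)*(q + 4)*(q^3 - 7*q + 6) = (q - 5)*(q - 1)*(q + 4)*(q^2 + q - 6) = (q - 5)*(q - 2)*(q - 1)*(q + 4)*(q + 3)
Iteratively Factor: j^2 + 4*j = (j)*(j + 4)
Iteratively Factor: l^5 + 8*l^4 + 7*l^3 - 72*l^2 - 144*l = (l - 3)*(l^4 + 11*l^3 + 40*l^2 + 48*l) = l*(l - 3)*(l^3 + 11*l^2 + 40*l + 48) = l*(l - 3)*(l + 4)*(l^2 + 7*l + 12) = l*(l - 3)*(l + 3)*(l + 4)*(l + 4)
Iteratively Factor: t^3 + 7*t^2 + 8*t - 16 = (t - 1)*(t^2 + 8*t + 16) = (t - 1)*(t + 4)*(t + 4)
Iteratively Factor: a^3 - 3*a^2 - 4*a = (a - 4)*(a^2 + a) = (a - 4)*(a + 1)*(a)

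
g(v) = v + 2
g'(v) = 1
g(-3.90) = -1.90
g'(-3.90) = 1.00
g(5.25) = 7.25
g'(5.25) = 1.00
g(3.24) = 5.24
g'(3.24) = 1.00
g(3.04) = 5.04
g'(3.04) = 1.00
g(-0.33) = 1.67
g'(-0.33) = 1.00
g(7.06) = 9.06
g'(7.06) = 1.00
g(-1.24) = 0.76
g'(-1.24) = 1.00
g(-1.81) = 0.19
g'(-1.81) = 1.00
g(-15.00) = -13.00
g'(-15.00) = 1.00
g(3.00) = 5.00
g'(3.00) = 1.00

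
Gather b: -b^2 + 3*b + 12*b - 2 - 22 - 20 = -b^2 + 15*b - 44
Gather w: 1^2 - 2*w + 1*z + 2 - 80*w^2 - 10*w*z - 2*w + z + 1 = -80*w^2 + w*(-10*z - 4) + 2*z + 4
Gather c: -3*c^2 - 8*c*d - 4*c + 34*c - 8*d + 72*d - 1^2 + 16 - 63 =-3*c^2 + c*(30 - 8*d) + 64*d - 48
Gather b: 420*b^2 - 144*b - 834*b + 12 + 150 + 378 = 420*b^2 - 978*b + 540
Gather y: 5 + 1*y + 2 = y + 7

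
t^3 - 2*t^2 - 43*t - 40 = (t - 8)*(t + 1)*(t + 5)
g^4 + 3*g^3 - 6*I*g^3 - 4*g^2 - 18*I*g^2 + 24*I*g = g*(g - 1)*(g + 4)*(g - 6*I)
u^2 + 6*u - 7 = (u - 1)*(u + 7)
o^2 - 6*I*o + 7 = (o - 7*I)*(o + I)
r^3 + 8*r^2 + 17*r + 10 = (r + 1)*(r + 2)*(r + 5)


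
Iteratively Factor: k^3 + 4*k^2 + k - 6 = (k + 3)*(k^2 + k - 2) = (k + 2)*(k + 3)*(k - 1)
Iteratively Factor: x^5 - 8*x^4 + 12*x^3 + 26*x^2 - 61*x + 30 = (x - 1)*(x^4 - 7*x^3 + 5*x^2 + 31*x - 30) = (x - 1)^2*(x^3 - 6*x^2 - x + 30) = (x - 1)^2*(x + 2)*(x^2 - 8*x + 15) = (x - 3)*(x - 1)^2*(x + 2)*(x - 5)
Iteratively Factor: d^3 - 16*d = (d + 4)*(d^2 - 4*d) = (d - 4)*(d + 4)*(d)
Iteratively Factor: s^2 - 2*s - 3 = (s - 3)*(s + 1)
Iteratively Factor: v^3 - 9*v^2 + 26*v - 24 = (v - 4)*(v^2 - 5*v + 6) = (v - 4)*(v - 3)*(v - 2)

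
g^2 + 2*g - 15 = (g - 3)*(g + 5)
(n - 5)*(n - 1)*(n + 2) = n^3 - 4*n^2 - 7*n + 10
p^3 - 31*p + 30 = (p - 5)*(p - 1)*(p + 6)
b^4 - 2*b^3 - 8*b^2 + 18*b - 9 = (b - 3)*(b - 1)^2*(b + 3)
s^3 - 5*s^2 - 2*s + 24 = (s - 4)*(s - 3)*(s + 2)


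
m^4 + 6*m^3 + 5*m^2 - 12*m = m*(m - 1)*(m + 3)*(m + 4)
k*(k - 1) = k^2 - k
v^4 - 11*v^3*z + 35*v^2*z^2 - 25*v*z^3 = v*(v - 5*z)^2*(v - z)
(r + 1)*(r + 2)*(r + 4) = r^3 + 7*r^2 + 14*r + 8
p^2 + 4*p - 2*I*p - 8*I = (p + 4)*(p - 2*I)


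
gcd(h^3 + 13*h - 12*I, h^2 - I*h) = h - I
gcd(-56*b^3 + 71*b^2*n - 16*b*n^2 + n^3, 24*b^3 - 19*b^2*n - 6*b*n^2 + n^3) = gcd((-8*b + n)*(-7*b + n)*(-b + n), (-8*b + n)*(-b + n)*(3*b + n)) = 8*b^2 - 9*b*n + n^2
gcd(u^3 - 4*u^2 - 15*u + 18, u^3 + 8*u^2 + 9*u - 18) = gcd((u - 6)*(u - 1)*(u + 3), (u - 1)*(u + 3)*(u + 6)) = u^2 + 2*u - 3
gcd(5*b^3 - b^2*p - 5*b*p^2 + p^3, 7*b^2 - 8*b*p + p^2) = -b + p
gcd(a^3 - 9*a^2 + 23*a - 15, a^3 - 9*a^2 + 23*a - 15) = a^3 - 9*a^2 + 23*a - 15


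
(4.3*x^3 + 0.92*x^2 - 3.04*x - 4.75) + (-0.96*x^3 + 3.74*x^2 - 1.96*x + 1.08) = 3.34*x^3 + 4.66*x^2 - 5.0*x - 3.67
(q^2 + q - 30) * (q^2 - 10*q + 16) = q^4 - 9*q^3 - 24*q^2 + 316*q - 480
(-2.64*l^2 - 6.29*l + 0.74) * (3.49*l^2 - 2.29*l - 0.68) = -9.2136*l^4 - 15.9065*l^3 + 18.7819*l^2 + 2.5826*l - 0.5032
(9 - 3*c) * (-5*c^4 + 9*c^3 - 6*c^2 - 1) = 15*c^5 - 72*c^4 + 99*c^3 - 54*c^2 + 3*c - 9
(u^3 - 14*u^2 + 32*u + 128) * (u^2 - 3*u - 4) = u^5 - 17*u^4 + 70*u^3 + 88*u^2 - 512*u - 512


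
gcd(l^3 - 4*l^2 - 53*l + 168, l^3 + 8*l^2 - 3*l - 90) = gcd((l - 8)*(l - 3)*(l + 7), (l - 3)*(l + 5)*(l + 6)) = l - 3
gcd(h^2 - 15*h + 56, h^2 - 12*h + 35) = h - 7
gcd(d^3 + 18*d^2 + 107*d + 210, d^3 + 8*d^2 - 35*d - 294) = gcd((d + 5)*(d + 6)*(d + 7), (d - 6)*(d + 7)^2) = d + 7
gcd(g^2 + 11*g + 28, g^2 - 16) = g + 4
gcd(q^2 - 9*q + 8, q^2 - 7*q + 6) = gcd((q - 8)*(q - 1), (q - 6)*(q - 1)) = q - 1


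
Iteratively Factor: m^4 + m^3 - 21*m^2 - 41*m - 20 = (m + 1)*(m^3 - 21*m - 20) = (m + 1)^2*(m^2 - m - 20) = (m - 5)*(m + 1)^2*(m + 4)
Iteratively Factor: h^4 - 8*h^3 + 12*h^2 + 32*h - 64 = (h + 2)*(h^3 - 10*h^2 + 32*h - 32) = (h - 2)*(h + 2)*(h^2 - 8*h + 16) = (h - 4)*(h - 2)*(h + 2)*(h - 4)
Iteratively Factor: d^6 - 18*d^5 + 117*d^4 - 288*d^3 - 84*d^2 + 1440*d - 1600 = (d - 5)*(d^5 - 13*d^4 + 52*d^3 - 28*d^2 - 224*d + 320) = (d - 5)*(d + 2)*(d^4 - 15*d^3 + 82*d^2 - 192*d + 160) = (d - 5)^2*(d + 2)*(d^3 - 10*d^2 + 32*d - 32) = (d - 5)^2*(d - 4)*(d + 2)*(d^2 - 6*d + 8) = (d - 5)^2*(d - 4)*(d - 2)*(d + 2)*(d - 4)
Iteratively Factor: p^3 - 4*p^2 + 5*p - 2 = (p - 1)*(p^2 - 3*p + 2) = (p - 1)^2*(p - 2)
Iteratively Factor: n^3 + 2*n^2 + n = (n + 1)*(n^2 + n) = n*(n + 1)*(n + 1)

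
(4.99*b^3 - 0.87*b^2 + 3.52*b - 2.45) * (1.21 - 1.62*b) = -8.0838*b^4 + 7.4473*b^3 - 6.7551*b^2 + 8.2282*b - 2.9645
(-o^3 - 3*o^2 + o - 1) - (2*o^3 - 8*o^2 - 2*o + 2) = -3*o^3 + 5*o^2 + 3*o - 3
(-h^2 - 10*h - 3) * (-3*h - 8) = 3*h^3 + 38*h^2 + 89*h + 24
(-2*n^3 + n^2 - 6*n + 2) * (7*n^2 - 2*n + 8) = -14*n^5 + 11*n^4 - 60*n^3 + 34*n^2 - 52*n + 16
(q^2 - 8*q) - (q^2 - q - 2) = 2 - 7*q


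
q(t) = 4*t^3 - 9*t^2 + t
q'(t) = 12*t^2 - 18*t + 1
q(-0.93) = -11.93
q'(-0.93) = 28.12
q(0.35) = -0.58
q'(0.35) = -3.83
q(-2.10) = -78.83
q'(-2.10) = 91.72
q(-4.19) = -456.44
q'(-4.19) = 287.09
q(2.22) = 1.63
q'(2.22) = 20.18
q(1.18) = -4.78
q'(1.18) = -3.53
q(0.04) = 0.03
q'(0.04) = 0.30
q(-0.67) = -5.91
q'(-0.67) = 18.45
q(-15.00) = -15540.00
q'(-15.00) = 2971.00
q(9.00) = 2196.00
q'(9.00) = 811.00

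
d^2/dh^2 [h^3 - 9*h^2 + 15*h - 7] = 6*h - 18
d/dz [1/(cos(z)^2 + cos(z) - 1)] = (2*cos(z) + 1)*sin(z)/(-sin(z)^2 + cos(z))^2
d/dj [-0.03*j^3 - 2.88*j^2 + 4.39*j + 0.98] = -0.09*j^2 - 5.76*j + 4.39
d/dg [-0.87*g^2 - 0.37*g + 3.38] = -1.74*g - 0.37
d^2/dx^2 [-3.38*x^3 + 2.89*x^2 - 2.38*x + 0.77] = 5.78 - 20.28*x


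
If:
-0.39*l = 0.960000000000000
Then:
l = -2.46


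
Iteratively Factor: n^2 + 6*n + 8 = (n + 2)*(n + 4)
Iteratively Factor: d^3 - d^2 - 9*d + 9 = (d + 3)*(d^2 - 4*d + 3) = (d - 3)*(d + 3)*(d - 1)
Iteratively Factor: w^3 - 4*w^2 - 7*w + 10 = (w - 1)*(w^2 - 3*w - 10) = (w - 1)*(w + 2)*(w - 5)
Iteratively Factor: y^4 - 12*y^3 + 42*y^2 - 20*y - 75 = (y - 3)*(y^3 - 9*y^2 + 15*y + 25) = (y - 5)*(y - 3)*(y^2 - 4*y - 5) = (y - 5)*(y - 3)*(y + 1)*(y - 5)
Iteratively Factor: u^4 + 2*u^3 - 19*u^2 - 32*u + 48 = (u + 3)*(u^3 - u^2 - 16*u + 16) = (u - 4)*(u + 3)*(u^2 + 3*u - 4) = (u - 4)*(u + 3)*(u + 4)*(u - 1)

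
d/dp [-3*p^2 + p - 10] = 1 - 6*p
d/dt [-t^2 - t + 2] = -2*t - 1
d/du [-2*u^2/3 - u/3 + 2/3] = -4*u/3 - 1/3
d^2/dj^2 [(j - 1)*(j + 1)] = 2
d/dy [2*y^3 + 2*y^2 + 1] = 2*y*(3*y + 2)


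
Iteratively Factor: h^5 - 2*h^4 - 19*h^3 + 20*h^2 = (h - 1)*(h^4 - h^3 - 20*h^2) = h*(h - 1)*(h^3 - h^2 - 20*h) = h*(h - 5)*(h - 1)*(h^2 + 4*h) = h^2*(h - 5)*(h - 1)*(h + 4)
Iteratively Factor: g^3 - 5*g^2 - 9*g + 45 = (g + 3)*(g^2 - 8*g + 15) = (g - 3)*(g + 3)*(g - 5)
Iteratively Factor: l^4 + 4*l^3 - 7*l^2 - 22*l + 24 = (l + 3)*(l^3 + l^2 - 10*l + 8) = (l - 1)*(l + 3)*(l^2 + 2*l - 8) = (l - 2)*(l - 1)*(l + 3)*(l + 4)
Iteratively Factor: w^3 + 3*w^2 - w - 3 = (w + 3)*(w^2 - 1) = (w - 1)*(w + 3)*(w + 1)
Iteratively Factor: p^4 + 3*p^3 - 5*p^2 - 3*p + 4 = (p + 1)*(p^3 + 2*p^2 - 7*p + 4) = (p + 1)*(p + 4)*(p^2 - 2*p + 1) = (p - 1)*(p + 1)*(p + 4)*(p - 1)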